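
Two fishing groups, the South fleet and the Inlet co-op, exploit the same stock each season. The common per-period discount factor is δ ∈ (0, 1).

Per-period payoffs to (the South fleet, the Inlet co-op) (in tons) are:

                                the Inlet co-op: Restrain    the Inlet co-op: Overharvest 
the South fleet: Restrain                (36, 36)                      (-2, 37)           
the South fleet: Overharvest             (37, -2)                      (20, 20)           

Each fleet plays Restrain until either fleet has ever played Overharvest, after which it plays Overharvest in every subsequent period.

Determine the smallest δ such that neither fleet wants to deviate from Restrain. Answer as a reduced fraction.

1/17

36/(1−δ) ≥ 37 + 20δ/(1−δ)
36 ≥ 37 − 17δ
δ ≥ 1/17.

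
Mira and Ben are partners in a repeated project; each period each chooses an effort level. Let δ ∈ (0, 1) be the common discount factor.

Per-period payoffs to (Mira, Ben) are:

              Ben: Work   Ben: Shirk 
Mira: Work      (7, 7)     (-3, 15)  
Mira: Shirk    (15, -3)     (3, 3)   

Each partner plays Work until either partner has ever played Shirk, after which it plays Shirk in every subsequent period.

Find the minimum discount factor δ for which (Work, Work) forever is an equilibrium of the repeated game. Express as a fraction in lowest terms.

2/3

Cooperation forever yields 7 each period: 7/(1−δ).
Deviating yields 15 once, then 3 forever: 15 + 3δ/(1−δ).
No profitable deviation requires 7/(1−δ) ≥ 15 + 3δ/(1−δ).
Multiplying by (1−δ): 7 ≥ 15(1−δ) + 3δ = 15 − 12δ.
So 12δ ≥ 8, i.e. δ ≥ 8/12 = 2/3.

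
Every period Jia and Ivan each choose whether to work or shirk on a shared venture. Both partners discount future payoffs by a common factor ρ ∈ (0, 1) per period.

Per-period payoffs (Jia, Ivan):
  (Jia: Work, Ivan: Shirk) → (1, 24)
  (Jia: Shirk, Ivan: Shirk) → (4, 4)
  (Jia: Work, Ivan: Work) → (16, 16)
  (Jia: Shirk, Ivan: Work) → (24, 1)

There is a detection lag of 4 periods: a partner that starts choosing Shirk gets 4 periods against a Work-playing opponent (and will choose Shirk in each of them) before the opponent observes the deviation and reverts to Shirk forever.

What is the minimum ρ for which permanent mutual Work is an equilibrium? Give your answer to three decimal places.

0.795

The best deviation is to choose Shirk for all 4 undetected periods, earning 24 each, then 4 forever once detected.
Deviation value: 24(1−ρ^4)/(1−ρ) + 4ρ^4/(1−ρ); cooperation value: 16/(1−ρ).
IC: 16 ≥ 24(1−ρ^4) + 4ρ^4 = 24 − 20ρ^4.
So ρ^4 ≥ 8/20 = 2/5, giving ρ ≥ (2/5)^(1/4) ≈ 0.795.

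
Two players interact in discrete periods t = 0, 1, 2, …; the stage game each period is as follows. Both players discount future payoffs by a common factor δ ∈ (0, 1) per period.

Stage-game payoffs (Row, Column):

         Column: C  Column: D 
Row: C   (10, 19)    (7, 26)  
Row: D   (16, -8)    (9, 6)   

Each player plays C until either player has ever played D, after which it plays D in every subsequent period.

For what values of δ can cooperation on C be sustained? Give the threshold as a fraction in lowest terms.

6/7

For Row: deviation gain 16−10 = 6, per-period punishment loss 10−9 = 1. IC gives δ ≥ 6/7.
For Column: gain 7, loss 13 per period, so δ ≥ 7/20.
The tighter constraint is Row's, so cooperation needs δ ≥ 6/7.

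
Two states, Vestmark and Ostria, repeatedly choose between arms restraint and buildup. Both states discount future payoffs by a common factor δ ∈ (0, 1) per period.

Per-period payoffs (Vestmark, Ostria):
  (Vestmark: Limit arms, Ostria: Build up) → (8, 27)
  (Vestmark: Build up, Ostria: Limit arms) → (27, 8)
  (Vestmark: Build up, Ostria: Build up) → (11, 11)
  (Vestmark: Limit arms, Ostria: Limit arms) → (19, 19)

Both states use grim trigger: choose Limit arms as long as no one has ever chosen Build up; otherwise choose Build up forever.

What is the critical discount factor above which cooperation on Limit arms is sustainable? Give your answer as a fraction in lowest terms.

One-period gain from deviating is 27 − 19 = 8. The loss is 19 − 11 = 8 in every subsequent period, with present value 8·δ/(1−δ).
Deviation is unprofitable when 8·δ/(1−δ) ≥ 8, i.e. δ/(1−δ) ≥ 1.
Equivalently δ ≥ 8/(8+8) = 1/2.

1/2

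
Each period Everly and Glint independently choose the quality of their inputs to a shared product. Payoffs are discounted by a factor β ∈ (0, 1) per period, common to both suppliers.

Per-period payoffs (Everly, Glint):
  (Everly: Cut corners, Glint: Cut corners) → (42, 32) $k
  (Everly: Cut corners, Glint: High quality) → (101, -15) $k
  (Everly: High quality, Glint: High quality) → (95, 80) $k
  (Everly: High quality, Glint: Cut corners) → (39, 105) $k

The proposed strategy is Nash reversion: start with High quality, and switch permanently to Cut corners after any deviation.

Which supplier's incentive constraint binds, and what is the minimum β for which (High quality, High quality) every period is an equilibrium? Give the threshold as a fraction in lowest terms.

Everly: cooperation gives 95 each period; deviation gives 101 once then 42 forever.
  95/(1−β) ≥ 101 + 42β/(1−β) ⇒ β ≥ 6/59.
Glint: cooperation gives 80 each period; deviation gives 105 once then 32 forever.
  β ≥ 25/73.
Both must hold, so the binding constraint is Glint's: β ≥ 25/73.

Glint; β ≥ 25/73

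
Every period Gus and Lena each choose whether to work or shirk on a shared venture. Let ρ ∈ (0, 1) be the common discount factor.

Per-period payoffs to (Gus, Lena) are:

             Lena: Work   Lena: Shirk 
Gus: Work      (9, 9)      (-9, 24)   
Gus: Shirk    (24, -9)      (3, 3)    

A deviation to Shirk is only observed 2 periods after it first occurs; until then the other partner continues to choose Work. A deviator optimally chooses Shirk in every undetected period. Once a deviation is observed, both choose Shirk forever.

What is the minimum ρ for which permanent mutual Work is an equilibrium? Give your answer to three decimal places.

Deviating for the 2 undetected periods gains 24−9 = 15 per period over cooperation, then loses 9−3 = 6 per period forever once punishment starts.
Gain: 15(1 + ρ + … + ρ^1); loss: 6·ρ^2/(1−ρ).
No profitable deviation ⇔ 15(1−ρ^2) ≤ 6·ρ^2, i.e. ρ^2 ≥ 15/(15+6) = 5/7.
Hence ρ ≥ (5/7)^(1/2) ≈ 0.845.

0.845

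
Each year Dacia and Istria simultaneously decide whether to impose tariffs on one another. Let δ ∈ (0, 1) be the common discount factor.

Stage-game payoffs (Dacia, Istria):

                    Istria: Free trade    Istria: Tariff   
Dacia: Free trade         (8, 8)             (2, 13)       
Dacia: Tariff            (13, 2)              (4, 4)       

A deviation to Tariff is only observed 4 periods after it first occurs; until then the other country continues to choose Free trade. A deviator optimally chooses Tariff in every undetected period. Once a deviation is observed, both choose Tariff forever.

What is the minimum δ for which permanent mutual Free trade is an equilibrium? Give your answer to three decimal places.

0.863

Deviating for the 4 undetected periods gains 13−8 = 5 per period over cooperation, then loses 8−4 = 4 per period forever once punishment starts.
Gain: 5(1 + δ + … + δ^3); loss: 4·δ^4/(1−δ).
No profitable deviation ⇔ 5(1−δ^4) ≤ 4·δ^4, i.e. δ^4 ≥ 5/(5+4) = 5/9.
Hence δ ≥ (5/9)^(1/4) ≈ 0.863.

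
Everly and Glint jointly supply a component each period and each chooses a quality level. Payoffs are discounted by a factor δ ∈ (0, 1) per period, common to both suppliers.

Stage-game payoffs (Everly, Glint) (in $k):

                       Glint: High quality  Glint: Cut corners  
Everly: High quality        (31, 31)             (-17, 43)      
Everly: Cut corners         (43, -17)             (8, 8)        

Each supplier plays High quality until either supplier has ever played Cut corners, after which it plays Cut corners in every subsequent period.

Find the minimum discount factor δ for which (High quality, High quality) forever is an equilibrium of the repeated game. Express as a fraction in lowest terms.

One-period gain from deviating is 43 − 31 = 12. The loss is 31 − 8 = 23 in every subsequent period, with present value 23·δ/(1−δ).
Deviation is unprofitable when 23·δ/(1−δ) ≥ 12, i.e. δ/(1−δ) ≥ 12/23.
Equivalently δ ≥ 12/(12+23) = 12/35.

12/35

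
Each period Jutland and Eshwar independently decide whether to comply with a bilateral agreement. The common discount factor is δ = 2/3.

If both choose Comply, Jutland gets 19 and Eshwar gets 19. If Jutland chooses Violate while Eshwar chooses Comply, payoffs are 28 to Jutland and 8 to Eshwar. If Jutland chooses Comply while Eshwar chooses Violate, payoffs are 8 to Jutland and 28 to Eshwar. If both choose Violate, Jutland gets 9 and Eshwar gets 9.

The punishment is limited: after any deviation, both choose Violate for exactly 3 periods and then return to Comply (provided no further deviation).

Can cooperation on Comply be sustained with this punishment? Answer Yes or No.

Yes

Comparing payoff streams over the 4 periods until play realigns: cooperate → 19(1+δ+…+δ^3); deviate → 28 + 9(δ+…+δ^3).
Cooperation is sustained iff (19−9)(δ+…+δ^3) ≥ 28−19.
δ+…+δ^3 = 2/3·(1−(2/3)^3)/(1−2/3) = 1.4074, and (28−19)/(19−9) = 0.9000.
1.4074 ≥ 0.9000, so cooperation is sustainable.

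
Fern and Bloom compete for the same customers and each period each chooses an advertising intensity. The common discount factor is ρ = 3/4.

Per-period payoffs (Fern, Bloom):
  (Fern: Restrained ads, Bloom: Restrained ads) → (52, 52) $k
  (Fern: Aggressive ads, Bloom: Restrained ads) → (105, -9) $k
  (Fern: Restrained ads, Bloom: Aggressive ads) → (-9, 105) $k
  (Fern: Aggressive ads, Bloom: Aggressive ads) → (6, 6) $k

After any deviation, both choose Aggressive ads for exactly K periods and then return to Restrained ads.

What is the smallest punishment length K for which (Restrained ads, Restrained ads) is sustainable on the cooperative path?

2

IC: ρ(1−ρ^K)/(1−ρ) ≥ (105−52)/(52−6) = 53/46.
With ρ = 3/4: need 1 − ρ^K ≥ 53/46·(1−3/4)/(3/4), i.e. ρ^K ≤ 0.6159.
Since (3/4)^1 = 0.7500 and (3/4)^2 = 0.5625, the smallest such K is 2.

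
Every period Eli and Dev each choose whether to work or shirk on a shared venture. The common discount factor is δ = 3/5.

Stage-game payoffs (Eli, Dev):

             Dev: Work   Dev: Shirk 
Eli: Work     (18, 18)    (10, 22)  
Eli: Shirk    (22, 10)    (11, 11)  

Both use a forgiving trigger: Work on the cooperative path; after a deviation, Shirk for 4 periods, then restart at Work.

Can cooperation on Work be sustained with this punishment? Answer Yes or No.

IC: δ+…+δ^4 ≥ (22−18)/(18−11) = 4/7.
At δ = 3/5: partial sum = 1.3056 ≥ 0.5714. Cooperation sustainable.

Yes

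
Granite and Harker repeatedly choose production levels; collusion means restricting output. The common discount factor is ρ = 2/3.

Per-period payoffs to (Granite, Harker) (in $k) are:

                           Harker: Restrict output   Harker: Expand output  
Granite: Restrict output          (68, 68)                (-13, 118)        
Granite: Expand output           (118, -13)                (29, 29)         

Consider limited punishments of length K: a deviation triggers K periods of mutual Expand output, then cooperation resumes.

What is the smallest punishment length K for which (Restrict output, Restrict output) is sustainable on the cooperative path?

3

IC: ρ(1−ρ^K)/(1−ρ) ≥ (118−68)/(68−29) = 50/39.
With ρ = 2/3: need 1 − ρ^K ≥ 50/39·(1−2/3)/(2/3), i.e. ρ^K ≤ 0.3590.
Since (2/3)^2 = 0.4444 and (2/3)^3 = 0.2963, the smallest such K is 3.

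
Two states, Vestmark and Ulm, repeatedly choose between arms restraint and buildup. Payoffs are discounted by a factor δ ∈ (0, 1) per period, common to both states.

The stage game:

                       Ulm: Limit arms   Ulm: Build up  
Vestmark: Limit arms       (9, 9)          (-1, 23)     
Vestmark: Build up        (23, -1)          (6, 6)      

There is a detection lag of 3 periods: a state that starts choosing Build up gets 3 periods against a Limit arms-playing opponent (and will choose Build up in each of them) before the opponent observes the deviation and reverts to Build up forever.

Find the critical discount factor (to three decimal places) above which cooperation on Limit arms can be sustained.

The best deviation is to choose Build up for all 3 undetected periods, earning 23 each, then 6 forever once detected.
Deviation value: 23(1−δ^3)/(1−δ) + 6δ^3/(1−δ); cooperation value: 9/(1−δ).
IC: 9 ≥ 23(1−δ^3) + 6δ^3 = 23 − 17δ^3.
So δ^3 ≥ 14/17, giving δ ≥ (14/17)^(1/3) ≈ 0.937.

0.937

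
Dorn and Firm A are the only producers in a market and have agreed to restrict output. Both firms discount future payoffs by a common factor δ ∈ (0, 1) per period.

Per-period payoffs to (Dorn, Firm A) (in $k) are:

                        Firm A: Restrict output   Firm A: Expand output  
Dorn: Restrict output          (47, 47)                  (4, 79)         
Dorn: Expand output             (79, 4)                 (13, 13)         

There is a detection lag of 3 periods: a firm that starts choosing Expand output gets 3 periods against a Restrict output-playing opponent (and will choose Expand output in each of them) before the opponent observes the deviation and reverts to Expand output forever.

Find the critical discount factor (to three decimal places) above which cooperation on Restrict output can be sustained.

A deviator earns 79 for 3 periods, then 13 forever; cooperating earns 47 forever. Multiplying the IC by (1−δ):
47 ≥ 79(1−δ^3) + 13δ^3, so 66·δ^3 ≥ 32 and δ^3 ≥ 16/33.
δ ≥ (16/33)^(1/3) ≈ 0.786.

0.786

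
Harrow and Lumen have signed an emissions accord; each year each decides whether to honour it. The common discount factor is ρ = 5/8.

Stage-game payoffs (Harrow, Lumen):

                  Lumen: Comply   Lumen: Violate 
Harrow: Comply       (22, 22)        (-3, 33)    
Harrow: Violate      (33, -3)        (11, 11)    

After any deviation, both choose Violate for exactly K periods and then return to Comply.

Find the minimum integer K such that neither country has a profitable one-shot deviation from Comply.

2

IC: ρ(1−ρ^K)/(1−ρ) ≥ (33−22)/(22−11) = 1.
With ρ = 5/8: need 1 − ρ^K ≥ 1·(1−5/8)/(5/8), i.e. ρ^K ≤ 0.4000.
Since (5/8)^1 = 0.6250 and (5/8)^2 = 0.3906, the smallest such K is 2.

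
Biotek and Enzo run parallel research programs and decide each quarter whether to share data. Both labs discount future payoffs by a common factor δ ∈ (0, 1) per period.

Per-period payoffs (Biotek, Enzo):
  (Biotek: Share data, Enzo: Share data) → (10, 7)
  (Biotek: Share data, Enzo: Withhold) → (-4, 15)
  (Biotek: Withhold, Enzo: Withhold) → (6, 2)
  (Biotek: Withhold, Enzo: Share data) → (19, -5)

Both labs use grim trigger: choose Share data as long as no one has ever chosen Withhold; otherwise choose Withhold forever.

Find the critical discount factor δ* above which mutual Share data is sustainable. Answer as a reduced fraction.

9/13

Biotek's threshold: (19−10)/(19−6) = 9/13.
Enzo's threshold: (15−7)/(15−2) = 8/13.
9/13 > 8/13, so Biotek binds and δ* = 9/13.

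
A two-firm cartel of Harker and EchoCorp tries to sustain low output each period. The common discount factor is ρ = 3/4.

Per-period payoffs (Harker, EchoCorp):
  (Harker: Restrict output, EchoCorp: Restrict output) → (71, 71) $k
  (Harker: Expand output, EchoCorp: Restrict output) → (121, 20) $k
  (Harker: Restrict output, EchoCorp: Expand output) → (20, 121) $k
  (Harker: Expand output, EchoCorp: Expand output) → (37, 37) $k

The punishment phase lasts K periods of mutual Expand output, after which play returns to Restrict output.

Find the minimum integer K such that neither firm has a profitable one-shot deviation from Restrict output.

3

Need Σ_{k=1}^{K} ρ^k ≥ (121−71)/(71−37) = 1.4706 at ρ = 3/4.
At K = 2 the sum is 1.3125 < 1.4706; at K = 3 it is 1.7344 ≥ 1.4706.
So the minimum punishment length is K = 3.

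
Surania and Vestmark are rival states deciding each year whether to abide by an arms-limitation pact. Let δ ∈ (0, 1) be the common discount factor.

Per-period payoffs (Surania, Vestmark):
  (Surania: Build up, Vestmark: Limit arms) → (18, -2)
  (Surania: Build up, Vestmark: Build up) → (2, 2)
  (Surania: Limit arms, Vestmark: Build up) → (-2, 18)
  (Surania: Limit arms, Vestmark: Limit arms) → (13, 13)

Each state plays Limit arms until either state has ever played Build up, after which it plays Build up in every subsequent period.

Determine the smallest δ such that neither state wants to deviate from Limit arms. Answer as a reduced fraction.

One-period gain from deviating is 18 − 13 = 5. The loss is 13 − 2 = 11 in every subsequent period, with present value 11·δ/(1−δ).
Deviation is unprofitable when 11·δ/(1−δ) ≥ 5, i.e. δ/(1−δ) ≥ 5/11.
Equivalently δ ≥ 5/(5+11) = 5/16.

5/16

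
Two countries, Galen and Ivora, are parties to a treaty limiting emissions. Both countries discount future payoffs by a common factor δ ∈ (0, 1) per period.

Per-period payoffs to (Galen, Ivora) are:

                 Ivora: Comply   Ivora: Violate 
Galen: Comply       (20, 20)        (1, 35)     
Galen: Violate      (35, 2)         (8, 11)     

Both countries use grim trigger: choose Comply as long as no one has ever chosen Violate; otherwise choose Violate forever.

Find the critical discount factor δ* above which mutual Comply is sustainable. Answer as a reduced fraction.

For Galen: deviation gain 35−20 = 15, per-period punishment loss 20−8 = 12. IC gives δ ≥ 15/27 = 5/9.
For Ivora: gain 15, loss 9 per period, so δ ≥ 15/24 = 5/8.
The tighter constraint is Ivora's, so cooperation needs δ ≥ 5/8.

5/8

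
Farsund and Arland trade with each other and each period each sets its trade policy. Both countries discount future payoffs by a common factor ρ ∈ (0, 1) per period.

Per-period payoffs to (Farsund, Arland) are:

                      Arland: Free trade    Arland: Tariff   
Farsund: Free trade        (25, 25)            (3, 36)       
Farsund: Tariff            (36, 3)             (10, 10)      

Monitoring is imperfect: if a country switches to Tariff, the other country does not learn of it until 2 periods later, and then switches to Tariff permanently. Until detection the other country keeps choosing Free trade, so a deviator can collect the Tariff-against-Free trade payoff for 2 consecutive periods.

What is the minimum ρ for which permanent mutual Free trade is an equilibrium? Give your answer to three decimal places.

0.650

A deviator earns 36 for 2 periods, then 10 forever; cooperating earns 25 forever. Multiplying the IC by (1−ρ):
25 ≥ 36(1−ρ^2) + 10ρ^2, so 26·ρ^2 ≥ 11 and ρ^2 ≥ 11/26.
ρ ≥ (11/26)^(1/2) ≈ 0.650.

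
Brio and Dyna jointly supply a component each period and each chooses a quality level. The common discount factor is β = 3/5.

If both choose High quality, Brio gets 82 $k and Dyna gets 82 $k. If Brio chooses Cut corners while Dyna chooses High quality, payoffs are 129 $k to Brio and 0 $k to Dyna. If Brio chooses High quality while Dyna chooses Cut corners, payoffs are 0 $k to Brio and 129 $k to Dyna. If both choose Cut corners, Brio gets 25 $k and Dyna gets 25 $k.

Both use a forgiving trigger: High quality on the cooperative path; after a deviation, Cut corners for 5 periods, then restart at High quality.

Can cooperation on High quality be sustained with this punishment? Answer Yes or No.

Yes

A one-shot deviation gives 129 now, then 25 for 5 periods, then back to 82.
Gain from deviating: (129−82) today; loss: (82−25) in each of the next 5 periods.
No-deviation condition: (82−25)(β+…+β^5) ≥ 129−82, i.e. β+…+β^5 ≥ 47/57.
At β = 3/5: β+…+β^5 = 1.3834 ≥ 0.8246.
So cooperation is sustainable.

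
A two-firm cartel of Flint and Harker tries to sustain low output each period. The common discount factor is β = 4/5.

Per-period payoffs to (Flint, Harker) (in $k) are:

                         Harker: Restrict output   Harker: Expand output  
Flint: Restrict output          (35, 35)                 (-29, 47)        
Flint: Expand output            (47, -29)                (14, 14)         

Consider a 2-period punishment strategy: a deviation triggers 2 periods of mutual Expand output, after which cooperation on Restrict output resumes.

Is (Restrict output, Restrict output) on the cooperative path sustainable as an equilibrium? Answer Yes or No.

Yes

A one-shot deviation gives 47 now, then 14 for 2 periods, then back to 35.
Gain from deviating: (47−35) today; loss: (35−14) in each of the next 2 periods.
No-deviation condition: (35−14)(β+…+β^2) ≥ 47−35, i.e. β+…+β^2 ≥ 4/7.
At β = 4/5: β+…+β^2 = 1.4400 ≥ 0.5714.
So cooperation is sustainable.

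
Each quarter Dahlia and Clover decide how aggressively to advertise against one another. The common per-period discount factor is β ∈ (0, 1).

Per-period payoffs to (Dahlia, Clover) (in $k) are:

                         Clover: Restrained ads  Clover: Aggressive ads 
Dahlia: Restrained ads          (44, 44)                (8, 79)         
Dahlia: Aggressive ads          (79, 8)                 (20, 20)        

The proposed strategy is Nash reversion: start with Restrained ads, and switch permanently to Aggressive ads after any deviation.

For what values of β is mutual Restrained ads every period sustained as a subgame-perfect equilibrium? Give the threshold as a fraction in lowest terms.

Under grim trigger the critical discount factor is (T−C)/(T−P) with T = 79, C = 44, P = 20.
β* = (79−44)/(79−20) = 35/59.

35/59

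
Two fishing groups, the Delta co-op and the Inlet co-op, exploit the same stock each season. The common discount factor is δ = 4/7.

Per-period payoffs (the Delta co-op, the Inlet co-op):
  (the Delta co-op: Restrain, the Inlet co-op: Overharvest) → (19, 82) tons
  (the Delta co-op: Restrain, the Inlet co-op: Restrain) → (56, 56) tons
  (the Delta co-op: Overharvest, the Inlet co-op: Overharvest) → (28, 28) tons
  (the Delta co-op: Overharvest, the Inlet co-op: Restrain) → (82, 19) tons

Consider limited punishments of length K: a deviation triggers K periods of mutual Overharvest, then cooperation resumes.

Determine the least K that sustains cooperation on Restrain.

3

No profitable deviation requires (56−28)(δ+…+δ^K) ≥ 82−56, i.e. δ+…+δ^K ≥ 13/14 ≈ 0.9286.
With δ = 4/7, the partial sums are K=1: 0.5714, K=2: 0.8980, K=3: 1.0845.
K = 3 is the first length at which the sum reaches 0.9286.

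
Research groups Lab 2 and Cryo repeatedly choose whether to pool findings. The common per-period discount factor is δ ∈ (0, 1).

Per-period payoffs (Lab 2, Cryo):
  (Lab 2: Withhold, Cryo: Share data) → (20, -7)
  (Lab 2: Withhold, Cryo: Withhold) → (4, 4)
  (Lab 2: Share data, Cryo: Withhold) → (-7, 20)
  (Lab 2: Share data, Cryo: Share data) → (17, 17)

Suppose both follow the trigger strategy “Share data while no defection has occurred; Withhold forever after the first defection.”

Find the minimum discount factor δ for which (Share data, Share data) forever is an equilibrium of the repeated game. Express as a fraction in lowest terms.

Cooperation forever yields 17 each period: 17/(1−δ).
Deviating yields 20 once, then 4 forever: 20 + 4δ/(1−δ).
No profitable deviation requires 17/(1−δ) ≥ 20 + 4δ/(1−δ).
Multiplying by (1−δ): 17 ≥ 20(1−δ) + 4δ = 20 − 16δ.
So 16δ ≥ 3, i.e. δ ≥ 3/16.

3/16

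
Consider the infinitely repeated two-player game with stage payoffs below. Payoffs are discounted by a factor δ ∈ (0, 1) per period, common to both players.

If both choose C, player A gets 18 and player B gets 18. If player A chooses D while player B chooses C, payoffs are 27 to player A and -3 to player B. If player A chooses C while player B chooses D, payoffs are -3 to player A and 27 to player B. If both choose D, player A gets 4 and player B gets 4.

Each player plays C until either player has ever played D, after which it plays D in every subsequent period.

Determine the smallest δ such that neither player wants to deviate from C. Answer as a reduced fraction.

9/23

Under grim trigger the critical discount factor is (T−C)/(T−P) with T = 27, C = 18, P = 4.
δ* = (27−18)/(27−4) = 9/23.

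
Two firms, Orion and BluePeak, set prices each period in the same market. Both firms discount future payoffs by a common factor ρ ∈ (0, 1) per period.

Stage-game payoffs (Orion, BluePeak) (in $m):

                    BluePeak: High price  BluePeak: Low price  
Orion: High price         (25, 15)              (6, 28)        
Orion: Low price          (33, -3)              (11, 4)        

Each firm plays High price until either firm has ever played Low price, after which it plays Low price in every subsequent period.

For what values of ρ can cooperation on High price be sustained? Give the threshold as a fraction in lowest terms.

13/24

For Orion: deviation gain 33−25 = 8, per-period punishment loss 25−11 = 14. IC gives ρ ≥ 8/22 = 4/11.
For BluePeak: gain 13, loss 11 per period, so ρ ≥ 13/24.
The tighter constraint is BluePeak's, so cooperation needs ρ ≥ 13/24.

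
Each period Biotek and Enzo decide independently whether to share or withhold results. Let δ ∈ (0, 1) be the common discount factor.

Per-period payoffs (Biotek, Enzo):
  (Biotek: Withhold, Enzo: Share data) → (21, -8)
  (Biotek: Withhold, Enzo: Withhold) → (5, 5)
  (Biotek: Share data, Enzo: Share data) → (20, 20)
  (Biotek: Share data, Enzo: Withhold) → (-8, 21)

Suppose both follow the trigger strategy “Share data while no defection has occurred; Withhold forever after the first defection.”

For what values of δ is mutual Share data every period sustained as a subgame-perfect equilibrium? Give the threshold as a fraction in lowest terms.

1/16

20/(1−δ) ≥ 21 + 5δ/(1−δ)
20 ≥ 21 − 16δ
δ ≥ 1/16.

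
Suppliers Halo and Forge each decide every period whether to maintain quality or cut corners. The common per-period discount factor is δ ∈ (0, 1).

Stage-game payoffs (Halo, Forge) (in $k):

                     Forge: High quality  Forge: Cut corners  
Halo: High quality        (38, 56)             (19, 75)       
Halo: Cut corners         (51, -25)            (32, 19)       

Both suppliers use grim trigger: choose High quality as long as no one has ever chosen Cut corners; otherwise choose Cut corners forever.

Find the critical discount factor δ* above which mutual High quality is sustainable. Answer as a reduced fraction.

13/19

For Halo: deviation gain 51−38 = 13, per-period punishment loss 38−32 = 6. IC gives δ ≥ 13/19.
For Forge: gain 19, loss 37 per period, so δ ≥ 19/56.
The tighter constraint is Halo's, so cooperation needs δ ≥ 13/19.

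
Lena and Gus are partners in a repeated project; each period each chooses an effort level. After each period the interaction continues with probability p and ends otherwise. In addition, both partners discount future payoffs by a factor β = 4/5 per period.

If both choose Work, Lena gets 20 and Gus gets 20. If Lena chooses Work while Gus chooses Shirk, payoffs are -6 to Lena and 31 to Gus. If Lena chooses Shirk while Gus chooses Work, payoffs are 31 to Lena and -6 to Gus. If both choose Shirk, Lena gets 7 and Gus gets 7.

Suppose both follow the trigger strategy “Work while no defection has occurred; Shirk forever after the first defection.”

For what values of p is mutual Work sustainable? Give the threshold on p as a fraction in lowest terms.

55/96

With continuation probability p and discount β, the effective per-period discount factor is βp.
Grim-trigger IC: βp ≥ (31−20)/(31−7) = 11/24.
So p ≥ (11/24)/(4/5) = 55/96.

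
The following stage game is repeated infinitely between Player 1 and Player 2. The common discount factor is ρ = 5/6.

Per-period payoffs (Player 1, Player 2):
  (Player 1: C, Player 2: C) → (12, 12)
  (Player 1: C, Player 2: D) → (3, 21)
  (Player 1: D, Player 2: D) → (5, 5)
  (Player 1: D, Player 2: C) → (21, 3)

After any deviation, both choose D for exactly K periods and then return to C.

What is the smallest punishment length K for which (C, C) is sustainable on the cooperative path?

Need Σ_{k=1}^{K} ρ^k ≥ (21−12)/(12−5) = 1.2857 at ρ = 5/6.
At K = 1 the sum is 0.8333 < 1.2857; at K = 2 it is 1.5278 ≥ 1.2857.
So the minimum punishment length is K = 2.

2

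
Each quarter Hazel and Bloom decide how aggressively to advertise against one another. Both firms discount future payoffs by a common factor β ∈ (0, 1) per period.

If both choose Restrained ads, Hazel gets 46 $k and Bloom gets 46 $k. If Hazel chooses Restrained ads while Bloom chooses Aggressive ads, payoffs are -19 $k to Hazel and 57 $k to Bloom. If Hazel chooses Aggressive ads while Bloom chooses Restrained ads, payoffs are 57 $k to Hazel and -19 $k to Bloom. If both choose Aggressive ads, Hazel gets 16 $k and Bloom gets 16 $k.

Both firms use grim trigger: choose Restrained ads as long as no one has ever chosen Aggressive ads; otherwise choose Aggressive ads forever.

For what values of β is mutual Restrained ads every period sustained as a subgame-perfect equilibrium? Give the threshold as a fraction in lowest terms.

11/41

One-period gain from deviating is 57 − 46 = 11. The loss is 46 − 16 = 30 in every subsequent period, with present value 30·β/(1−β).
Deviation is unprofitable when 30·β/(1−β) ≥ 11, i.e. β/(1−β) ≥ 11/30.
Equivalently β ≥ 11/(11+30) = 11/41.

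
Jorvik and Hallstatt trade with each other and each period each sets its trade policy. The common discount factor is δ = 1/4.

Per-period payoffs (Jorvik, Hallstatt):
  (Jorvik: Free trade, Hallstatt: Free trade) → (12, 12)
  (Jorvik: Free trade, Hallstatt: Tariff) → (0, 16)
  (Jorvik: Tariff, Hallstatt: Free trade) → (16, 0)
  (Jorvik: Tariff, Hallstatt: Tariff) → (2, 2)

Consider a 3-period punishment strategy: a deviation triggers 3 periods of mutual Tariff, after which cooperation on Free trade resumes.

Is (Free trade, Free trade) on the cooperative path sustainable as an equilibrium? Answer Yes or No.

No

IC: δ+…+δ^3 ≥ (16−12)/(12−2) = 2/5.
At δ = 1/4: partial sum = 0.3281 < 0.4000. Cooperation not sustainable.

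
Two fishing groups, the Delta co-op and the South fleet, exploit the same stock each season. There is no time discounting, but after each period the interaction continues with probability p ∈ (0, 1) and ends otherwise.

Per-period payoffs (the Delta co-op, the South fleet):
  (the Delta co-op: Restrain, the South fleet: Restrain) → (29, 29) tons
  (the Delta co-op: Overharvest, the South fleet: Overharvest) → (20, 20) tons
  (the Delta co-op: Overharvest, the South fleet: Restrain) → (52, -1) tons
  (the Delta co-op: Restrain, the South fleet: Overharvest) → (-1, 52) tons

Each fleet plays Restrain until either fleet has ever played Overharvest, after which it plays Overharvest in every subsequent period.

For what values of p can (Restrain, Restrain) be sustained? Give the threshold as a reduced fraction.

Expected cooperation value is 29 + p·29 + p²·29 + … = 29/(1−p); deviation gives 52 + p·20/(1−p).
29 ≥ 52(1−p) + 20p ⇒ 32p ≥ 23 ⇒ p ≥ 23/32.

23/32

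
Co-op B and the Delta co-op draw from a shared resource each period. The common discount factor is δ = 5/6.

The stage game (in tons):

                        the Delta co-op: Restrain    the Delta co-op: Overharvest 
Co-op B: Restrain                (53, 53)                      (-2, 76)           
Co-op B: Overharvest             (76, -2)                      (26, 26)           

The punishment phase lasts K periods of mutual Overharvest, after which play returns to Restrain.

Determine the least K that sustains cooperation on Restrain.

IC: δ(1−δ^K)/(1−δ) ≥ (76−53)/(53−26) = 23/27.
With δ = 5/6: need 1 − δ^K ≥ 23/27·(1−5/6)/(5/6), i.e. δ^K ≤ 0.8296.
Since (5/6)^1 = 0.8333 and (5/6)^2 = 0.6944, the smallest such K is 2.

2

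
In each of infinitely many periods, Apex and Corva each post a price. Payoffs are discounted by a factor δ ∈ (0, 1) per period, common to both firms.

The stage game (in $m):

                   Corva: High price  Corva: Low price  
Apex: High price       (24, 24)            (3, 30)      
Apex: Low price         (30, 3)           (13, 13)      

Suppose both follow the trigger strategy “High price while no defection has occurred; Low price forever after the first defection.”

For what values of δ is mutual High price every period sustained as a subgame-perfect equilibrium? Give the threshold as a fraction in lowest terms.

One-period gain from deviating is 30 − 24 = 6. The loss is 24 − 13 = 11 in every subsequent period, with present value 11·δ/(1−δ).
Deviation is unprofitable when 11·δ/(1−δ) ≥ 6, i.e. δ/(1−δ) ≥ 6/11.
Equivalently δ ≥ 6/(6+11) = 6/17.

6/17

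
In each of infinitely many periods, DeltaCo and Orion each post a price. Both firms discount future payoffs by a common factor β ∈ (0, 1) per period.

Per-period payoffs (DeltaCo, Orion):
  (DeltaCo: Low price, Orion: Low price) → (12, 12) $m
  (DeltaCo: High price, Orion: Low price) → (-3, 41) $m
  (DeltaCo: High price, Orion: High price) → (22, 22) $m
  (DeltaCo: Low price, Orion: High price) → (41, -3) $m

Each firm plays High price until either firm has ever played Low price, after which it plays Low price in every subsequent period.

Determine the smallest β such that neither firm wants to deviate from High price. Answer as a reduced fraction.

19/29

22/(1−β) ≥ 41 + 12β/(1−β)
22 ≥ 41 − 29β
β ≥ 19/29.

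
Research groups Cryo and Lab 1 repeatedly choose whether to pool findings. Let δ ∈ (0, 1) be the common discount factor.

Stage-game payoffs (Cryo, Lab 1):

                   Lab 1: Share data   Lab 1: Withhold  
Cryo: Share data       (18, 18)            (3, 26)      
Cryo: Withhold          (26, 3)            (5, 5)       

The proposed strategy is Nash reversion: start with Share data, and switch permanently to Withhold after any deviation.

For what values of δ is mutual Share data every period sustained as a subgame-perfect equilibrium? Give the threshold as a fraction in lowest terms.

8/21

Cooperation forever yields 18 each period: 18/(1−δ).
Deviating yields 26 once, then 5 forever: 26 + 5δ/(1−δ).
No profitable deviation requires 18/(1−δ) ≥ 26 + 5δ/(1−δ).
Multiplying by (1−δ): 18 ≥ 26(1−δ) + 5δ = 26 − 21δ.
So 21δ ≥ 8, i.e. δ ≥ 8/21.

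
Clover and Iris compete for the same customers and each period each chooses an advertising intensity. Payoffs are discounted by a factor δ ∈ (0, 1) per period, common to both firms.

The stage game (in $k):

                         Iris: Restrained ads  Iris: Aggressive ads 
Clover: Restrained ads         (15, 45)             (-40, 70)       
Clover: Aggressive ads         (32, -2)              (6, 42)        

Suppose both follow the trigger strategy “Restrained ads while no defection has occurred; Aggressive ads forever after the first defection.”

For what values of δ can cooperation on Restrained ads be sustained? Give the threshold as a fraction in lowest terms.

25/28

Clover's threshold: (32−15)/(32−6) = 17/26.
Iris's threshold: (70−45)/(70−42) = 25/28.
17/26 < 25/28, so Iris binds and δ* = 25/28.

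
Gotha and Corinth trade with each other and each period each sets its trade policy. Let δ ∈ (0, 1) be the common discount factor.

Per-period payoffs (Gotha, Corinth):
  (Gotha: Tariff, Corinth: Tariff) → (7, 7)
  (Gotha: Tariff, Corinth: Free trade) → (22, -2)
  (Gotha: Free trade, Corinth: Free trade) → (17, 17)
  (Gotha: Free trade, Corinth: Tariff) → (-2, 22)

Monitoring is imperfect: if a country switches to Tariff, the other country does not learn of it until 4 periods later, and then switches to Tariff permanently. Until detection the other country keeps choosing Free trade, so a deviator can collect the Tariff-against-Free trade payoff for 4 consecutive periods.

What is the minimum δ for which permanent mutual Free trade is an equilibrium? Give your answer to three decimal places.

Deviating for the 4 undetected periods gains 22−17 = 5 per period over cooperation, then loses 17−7 = 10 per period forever once punishment starts.
Gain: 5(1 + δ + … + δ^3); loss: 10·δ^4/(1−δ).
No profitable deviation ⇔ 5(1−δ^4) ≤ 10·δ^4, i.e. δ^4 ≥ 5/(5+10) = 1/3.
Hence δ ≥ (1/3)^(1/4) ≈ 0.760.

0.760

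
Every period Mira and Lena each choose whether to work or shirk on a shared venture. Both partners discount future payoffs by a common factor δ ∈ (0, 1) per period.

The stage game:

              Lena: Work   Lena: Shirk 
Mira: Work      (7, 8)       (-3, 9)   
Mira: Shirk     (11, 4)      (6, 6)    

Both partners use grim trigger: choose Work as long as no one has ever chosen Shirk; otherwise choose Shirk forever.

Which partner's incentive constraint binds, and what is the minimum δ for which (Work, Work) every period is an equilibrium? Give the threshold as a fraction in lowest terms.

Mira: cooperation gives 7 each period; deviation gives 11 once then 6 forever.
  7/(1−δ) ≥ 11 + 6δ/(1−δ) ⇒ δ ≥ 4/5.
Lena: cooperation gives 8 each period; deviation gives 9 once then 6 forever.
  δ ≥ 1/3.
Both must hold, so the binding constraint is Mira's: δ ≥ 4/5.

Mira; δ ≥ 4/5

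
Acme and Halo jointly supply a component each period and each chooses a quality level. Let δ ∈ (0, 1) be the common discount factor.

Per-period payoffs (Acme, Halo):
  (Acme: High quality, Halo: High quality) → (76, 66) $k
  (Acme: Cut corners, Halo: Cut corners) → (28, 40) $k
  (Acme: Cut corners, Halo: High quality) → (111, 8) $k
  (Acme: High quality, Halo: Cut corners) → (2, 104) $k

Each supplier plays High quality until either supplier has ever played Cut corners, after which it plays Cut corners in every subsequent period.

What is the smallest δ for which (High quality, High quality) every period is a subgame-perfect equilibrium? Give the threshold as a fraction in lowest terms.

Acme: cooperation gives 76 each period; deviation gives 111 once then 28 forever.
  76/(1−δ) ≥ 111 + 28δ/(1−δ) ⇒ δ ≥ 35/83.
Halo: cooperation gives 66 each period; deviation gives 104 once then 40 forever.
  δ ≥ 38/64 = 19/32.
Both must hold, so the binding constraint is Halo's: δ ≥ 19/32.

19/32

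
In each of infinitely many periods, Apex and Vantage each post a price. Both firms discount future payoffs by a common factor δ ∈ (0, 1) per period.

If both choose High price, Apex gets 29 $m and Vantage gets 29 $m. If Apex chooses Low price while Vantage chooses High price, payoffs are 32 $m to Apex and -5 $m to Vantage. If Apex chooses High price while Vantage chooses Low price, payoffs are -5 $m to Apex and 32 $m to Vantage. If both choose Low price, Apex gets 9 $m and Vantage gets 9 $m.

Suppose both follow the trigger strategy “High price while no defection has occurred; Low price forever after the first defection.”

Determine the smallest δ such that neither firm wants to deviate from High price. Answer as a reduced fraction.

One-period gain from deviating is 32 − 29 = 3. The loss is 29 − 9 = 20 in every subsequent period, with present value 20·δ/(1−δ).
Deviation is unprofitable when 20·δ/(1−δ) ≥ 3, i.e. δ/(1−δ) ≥ 3/20.
Equivalently δ ≥ 3/(3+20) = 3/23.

3/23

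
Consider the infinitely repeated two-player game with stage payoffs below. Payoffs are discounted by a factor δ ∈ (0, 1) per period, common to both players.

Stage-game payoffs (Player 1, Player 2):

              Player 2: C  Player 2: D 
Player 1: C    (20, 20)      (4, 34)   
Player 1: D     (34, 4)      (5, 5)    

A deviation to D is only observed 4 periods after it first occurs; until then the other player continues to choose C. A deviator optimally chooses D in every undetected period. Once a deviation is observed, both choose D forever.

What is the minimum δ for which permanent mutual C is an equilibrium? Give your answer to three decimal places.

The best deviation is to choose D for all 4 undetected periods, earning 34 each, then 5 forever once detected.
Deviation value: 34(1−δ^4)/(1−δ) + 5δ^4/(1−δ); cooperation value: 20/(1−δ).
IC: 20 ≥ 34(1−δ^4) + 5δ^4 = 34 − 29δ^4.
So δ^4 ≥ 14/29, giving δ ≥ (14/29)^(1/4) ≈ 0.834.

0.834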